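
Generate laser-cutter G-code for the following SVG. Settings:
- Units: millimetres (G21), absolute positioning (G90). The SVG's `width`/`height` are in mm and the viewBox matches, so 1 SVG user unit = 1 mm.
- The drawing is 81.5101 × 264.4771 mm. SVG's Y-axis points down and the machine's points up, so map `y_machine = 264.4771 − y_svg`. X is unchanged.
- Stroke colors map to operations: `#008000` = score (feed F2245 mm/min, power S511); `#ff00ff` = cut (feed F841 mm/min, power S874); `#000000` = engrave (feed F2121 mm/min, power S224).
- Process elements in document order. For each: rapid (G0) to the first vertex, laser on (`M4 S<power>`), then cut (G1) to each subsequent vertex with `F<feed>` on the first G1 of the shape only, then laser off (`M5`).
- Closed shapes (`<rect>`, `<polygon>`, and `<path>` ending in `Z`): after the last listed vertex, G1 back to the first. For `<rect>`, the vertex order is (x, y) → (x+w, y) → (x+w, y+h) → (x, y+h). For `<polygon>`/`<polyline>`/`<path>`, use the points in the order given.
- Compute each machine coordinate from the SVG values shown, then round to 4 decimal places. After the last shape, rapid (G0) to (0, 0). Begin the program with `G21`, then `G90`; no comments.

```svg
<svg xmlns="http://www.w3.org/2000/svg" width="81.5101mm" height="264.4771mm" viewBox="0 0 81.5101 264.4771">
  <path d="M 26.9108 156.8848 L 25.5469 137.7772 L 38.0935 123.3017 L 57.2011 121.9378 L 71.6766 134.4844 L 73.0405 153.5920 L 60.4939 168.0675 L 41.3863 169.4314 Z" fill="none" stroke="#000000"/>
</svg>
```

G21
G90
G0 X26.9108 Y107.5923
M4 S224
G1 X25.5469 Y126.6999 F2121
G1 X38.0935 Y141.1754
G1 X57.2011 Y142.5393
G1 X71.6766 Y129.9927
G1 X73.0405 Y110.8851
G1 X60.4939 Y96.4096
G1 X41.3863 Y95.0457
G1 X26.9108 Y107.5923
M5
G0 X0.0000 Y0.0000

viewBox `0 0 81.5101 264.4771` with mm width/height → 1 unit = 1 mm. Flip: y_m = 264.4771 − y_svg.

**Shape 1** — `<path>` regular polygon, stroke `#000000` → engrave (S224, F2121). Machine vertices: (26.9108,107.5923) → (25.5469,126.6999) → (38.0935,141.1754) → (57.2011,142.5393) → (71.6766,129.9927) → (73.0405,110.8851) → (60.4939,96.4096) → (41.3863,95.0457) → (26.9108,107.5923). Closed: final G1 returns to the first vertex.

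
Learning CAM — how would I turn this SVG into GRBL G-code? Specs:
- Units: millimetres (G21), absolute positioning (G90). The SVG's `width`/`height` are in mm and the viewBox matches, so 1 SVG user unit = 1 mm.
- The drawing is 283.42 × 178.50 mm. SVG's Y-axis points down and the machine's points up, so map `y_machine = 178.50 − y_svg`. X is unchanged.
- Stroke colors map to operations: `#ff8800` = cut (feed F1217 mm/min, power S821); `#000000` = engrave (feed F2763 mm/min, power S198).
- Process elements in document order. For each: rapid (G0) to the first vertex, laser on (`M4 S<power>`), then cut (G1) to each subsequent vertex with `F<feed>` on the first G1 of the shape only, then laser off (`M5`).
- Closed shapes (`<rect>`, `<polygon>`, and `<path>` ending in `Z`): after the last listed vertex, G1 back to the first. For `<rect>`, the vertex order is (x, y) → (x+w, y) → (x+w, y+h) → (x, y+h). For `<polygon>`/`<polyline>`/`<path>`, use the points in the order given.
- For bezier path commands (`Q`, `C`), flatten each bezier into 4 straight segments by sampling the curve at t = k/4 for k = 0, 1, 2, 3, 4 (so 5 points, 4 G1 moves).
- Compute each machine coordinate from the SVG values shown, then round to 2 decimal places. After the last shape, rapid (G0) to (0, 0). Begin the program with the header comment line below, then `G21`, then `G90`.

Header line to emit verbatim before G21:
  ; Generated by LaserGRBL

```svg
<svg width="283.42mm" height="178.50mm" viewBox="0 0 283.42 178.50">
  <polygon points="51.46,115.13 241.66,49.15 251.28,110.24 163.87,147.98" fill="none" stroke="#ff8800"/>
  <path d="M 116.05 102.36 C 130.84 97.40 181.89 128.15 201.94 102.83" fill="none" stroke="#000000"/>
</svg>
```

viewBox `0 0 283.42 178.50` with mm width/height → 1 unit = 1 mm. Flip: y_m = 178.50 − y_svg.

**Shape 1** — `<polygon>` closed polygon, stroke `#ff8800` → cut (S821, F1217). Machine vertices: (51.46,63.37) → (241.66,129.35) → (251.28,68.26) → (163.87,30.52) → (51.46,63.37). Closed: final G1 returns to the first vertex.

**Shape 2** — `<path>` cubic bezier, stroke `#000000` → engrave (S198, F2763). Control points (SVG): P0=(116.05,102.36), P1=(130.84,97.40), P2=(181.89,128.15), P3=(201.94,102.83); sampled at t=k/4. Machine vertices: (116.05,76.14) → (132.89,74.60) → (157.02,68.27) → (182.14,65.76) → (201.94,75.67). Open path.

; Generated by LaserGRBL
G21
G90
G0 X51.46 Y63.37
M4 S821
G1 X241.66 Y129.35 F1217
G1 X251.28 Y68.26
G1 X163.87 Y30.52
G1 X51.46 Y63.37
M5
G0 X116.05 Y76.14
M4 S198
G1 X132.89 Y74.60 F2763
G1 X157.02 Y68.27
G1 X182.14 Y65.76
G1 X201.94 Y75.67
M5
G0 X0.00 Y0.00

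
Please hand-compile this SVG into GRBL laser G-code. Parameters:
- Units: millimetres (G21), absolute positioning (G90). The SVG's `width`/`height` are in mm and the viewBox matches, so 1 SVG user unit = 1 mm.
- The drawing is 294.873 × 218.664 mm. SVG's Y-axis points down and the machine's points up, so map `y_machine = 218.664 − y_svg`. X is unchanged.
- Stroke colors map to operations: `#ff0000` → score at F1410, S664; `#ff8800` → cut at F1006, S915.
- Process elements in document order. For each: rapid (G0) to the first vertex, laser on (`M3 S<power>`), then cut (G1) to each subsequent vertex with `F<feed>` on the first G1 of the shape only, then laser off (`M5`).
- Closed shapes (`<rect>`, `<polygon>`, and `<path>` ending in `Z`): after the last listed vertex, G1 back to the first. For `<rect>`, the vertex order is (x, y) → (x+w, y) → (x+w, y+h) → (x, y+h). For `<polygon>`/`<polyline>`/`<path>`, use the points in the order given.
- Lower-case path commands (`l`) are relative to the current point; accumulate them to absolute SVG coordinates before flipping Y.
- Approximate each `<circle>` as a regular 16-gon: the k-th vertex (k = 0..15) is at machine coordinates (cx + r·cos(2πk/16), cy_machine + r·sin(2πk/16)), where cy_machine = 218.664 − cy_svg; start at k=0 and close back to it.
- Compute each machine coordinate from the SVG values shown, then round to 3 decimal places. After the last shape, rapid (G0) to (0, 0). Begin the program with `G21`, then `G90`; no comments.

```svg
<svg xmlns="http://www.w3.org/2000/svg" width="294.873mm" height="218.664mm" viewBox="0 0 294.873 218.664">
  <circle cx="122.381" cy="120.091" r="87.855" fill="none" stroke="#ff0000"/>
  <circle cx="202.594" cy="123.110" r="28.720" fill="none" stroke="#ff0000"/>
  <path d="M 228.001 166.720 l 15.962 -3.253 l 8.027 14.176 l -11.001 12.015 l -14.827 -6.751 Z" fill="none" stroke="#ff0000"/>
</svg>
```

viewBox `0 0 294.873 218.664` with mm width/height → 1 unit = 1 mm. Flip: y_m = 218.664 − y_svg.

**Shape 1** — `<circle>` circle, stroke `#ff0000` → score (S664, F1410). Machine vertices: (210.236,98.573) → (203.548,132.194) → (184.504,160.696) → (156.002,179.740) → (122.381,186.428) → (88.760,179.740) → (60.258,160.696) → (41.214,132.194) → (34.526,98.573) → (41.214,64.952) → (60.258,36.450) → (88.760,17.406) → (122.381,10.718) → (156.002,17.406) → (184.504,36.450) → (203.548,64.952) → (210.236,98.573). Closed: final G1 returns to the first vertex.

**Shape 2** — `<circle>` circle, stroke `#ff0000` → score (S664, F1410). Machine vertices: (231.314,95.554) → (229.128,106.545) → (222.902,115.862) → (213.585,122.088) → (202.594,124.274) → (191.603,122.088) → (182.286,115.862) → (176.060,106.545) → (173.874,95.554) → (176.060,84.563) → (182.286,75.246) → (191.603,69.020) → (202.594,66.834) → (213.585,69.020) → (222.902,75.246) → (229.128,84.563) → (231.314,95.554). Closed: final G1 returns to the first vertex.

**Shape 3** — `<path>` regular polygon, stroke `#ff0000` → score (S664, F1410). Machine vertices: (228.001,51.944) → (243.963,55.197) → (251.990,41.021) → (240.989,29.006) → (226.162,35.757) → (228.001,51.944). Closed: final G1 returns to the first vertex.

G21
G90
G0 X210.236 Y98.573
M3 S664
G1 X203.548 Y132.194 F1410
G1 X184.504 Y160.696
G1 X156.002 Y179.740
G1 X122.381 Y186.428
G1 X88.760 Y179.740
G1 X60.258 Y160.696
G1 X41.214 Y132.194
G1 X34.526 Y98.573
G1 X41.214 Y64.952
G1 X60.258 Y36.450
G1 X88.760 Y17.406
G1 X122.381 Y10.718
G1 X156.002 Y17.406
G1 X184.504 Y36.450
G1 X203.548 Y64.952
G1 X210.236 Y98.573
M5
G0 X231.314 Y95.554
M3 S664
G1 X229.128 Y106.545 F1410
G1 X222.902 Y115.862
G1 X213.585 Y122.088
G1 X202.594 Y124.274
G1 X191.603 Y122.088
G1 X182.286 Y115.862
G1 X176.060 Y106.545
G1 X173.874 Y95.554
G1 X176.060 Y84.563
G1 X182.286 Y75.246
G1 X191.603 Y69.020
G1 X202.594 Y66.834
G1 X213.585 Y69.020
G1 X222.902 Y75.246
G1 X229.128 Y84.563
G1 X231.314 Y95.554
M5
G0 X228.001 Y51.944
M3 S664
G1 X243.963 Y55.197 F1410
G1 X251.990 Y41.021
G1 X240.989 Y29.006
G1 X226.162 Y35.757
G1 X228.001 Y51.944
M5
G0 X0.000 Y0.000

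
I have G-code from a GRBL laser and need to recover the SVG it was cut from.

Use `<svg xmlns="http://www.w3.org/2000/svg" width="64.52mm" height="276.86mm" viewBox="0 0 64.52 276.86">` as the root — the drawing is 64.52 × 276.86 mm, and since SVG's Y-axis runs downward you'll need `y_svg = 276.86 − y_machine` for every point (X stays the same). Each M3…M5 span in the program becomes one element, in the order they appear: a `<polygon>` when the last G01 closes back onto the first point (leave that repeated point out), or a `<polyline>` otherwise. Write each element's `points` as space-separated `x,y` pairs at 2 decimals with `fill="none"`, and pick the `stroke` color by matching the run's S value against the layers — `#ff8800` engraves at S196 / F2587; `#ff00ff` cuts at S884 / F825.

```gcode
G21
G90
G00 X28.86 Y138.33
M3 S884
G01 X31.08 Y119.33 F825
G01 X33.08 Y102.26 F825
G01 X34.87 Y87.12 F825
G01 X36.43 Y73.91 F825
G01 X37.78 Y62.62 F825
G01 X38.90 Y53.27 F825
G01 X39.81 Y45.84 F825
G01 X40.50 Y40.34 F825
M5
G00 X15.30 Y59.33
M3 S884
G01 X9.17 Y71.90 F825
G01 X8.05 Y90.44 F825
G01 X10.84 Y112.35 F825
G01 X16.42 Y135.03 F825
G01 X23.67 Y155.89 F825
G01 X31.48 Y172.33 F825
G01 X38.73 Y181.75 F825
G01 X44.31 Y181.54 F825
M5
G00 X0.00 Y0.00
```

<svg xmlns="http://www.w3.org/2000/svg" width="64.52mm" height="276.86mm" viewBox="0 0 64.52 276.86">
  <polyline points="28.86,138.53 31.08,157.53 33.08,174.60 34.87,189.74 36.43,202.95 37.78,214.24 38.90,223.59 39.81,231.02 40.50,236.52" fill="none" stroke="#ff00ff"/>
  <polyline points="15.30,217.53 9.17,204.96 8.05,186.42 10.84,164.51 16.42,141.83 23.67,120.97 31.48,104.53 38.73,95.11 44.31,95.32" fill="none" stroke="#ff00ff"/>
</svg>

Machine Y-up, SVG Y-down with viewBox height 276.86, so y_svg = 276.86 − y_machine; X carries over. Every run uses S884, so all elements get stroke `#ff00ff` (cut).

Run 1: The run is open, so emit a `<polyline>` with points (Y-flipped): 28.86,138.53 31.08,157.53 33.08,174.60 34.87,189.74 36.43,202.95 37.78,214.24 38.90,223.59 39.81,231.02 40.50,236.52.

Run 2: The run is open, so emit a `<polyline>` with points (Y-flipped): 15.30,217.53 9.17,204.96 8.05,186.42 10.84,164.51 16.42,141.83 23.67,120.97 31.48,104.53 38.73,95.11 44.31,95.32.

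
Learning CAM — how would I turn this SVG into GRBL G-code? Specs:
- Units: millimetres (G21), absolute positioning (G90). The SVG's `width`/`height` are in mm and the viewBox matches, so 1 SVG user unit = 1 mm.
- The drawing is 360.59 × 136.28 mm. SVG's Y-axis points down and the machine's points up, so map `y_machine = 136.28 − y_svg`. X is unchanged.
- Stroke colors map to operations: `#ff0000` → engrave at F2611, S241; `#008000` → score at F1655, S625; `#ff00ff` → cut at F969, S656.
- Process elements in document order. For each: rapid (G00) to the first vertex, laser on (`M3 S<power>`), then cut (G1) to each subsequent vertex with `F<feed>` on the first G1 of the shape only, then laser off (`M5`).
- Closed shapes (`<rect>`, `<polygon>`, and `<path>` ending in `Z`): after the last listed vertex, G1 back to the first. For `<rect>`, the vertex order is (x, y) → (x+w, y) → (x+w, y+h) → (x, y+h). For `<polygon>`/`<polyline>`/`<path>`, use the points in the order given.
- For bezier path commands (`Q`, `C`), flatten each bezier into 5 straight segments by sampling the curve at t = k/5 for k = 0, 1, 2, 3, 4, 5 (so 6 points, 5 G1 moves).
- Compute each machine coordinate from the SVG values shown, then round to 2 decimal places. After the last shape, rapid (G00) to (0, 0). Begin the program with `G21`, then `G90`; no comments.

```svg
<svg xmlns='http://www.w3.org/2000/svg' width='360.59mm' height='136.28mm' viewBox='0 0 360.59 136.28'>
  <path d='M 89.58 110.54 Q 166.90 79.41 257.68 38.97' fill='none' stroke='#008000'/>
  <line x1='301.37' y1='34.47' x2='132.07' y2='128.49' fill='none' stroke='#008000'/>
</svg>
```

G21
G90
G00 X89.58 Y25.74
M3 S625
G1 X121.05 Y38.56 F1655
G1 X153.59 Y52.13
G1 X187.21 Y66.45
G1 X221.91 Y81.51
G1 X257.68 Y97.31
M5
G00 X301.37 Y101.81
M3 S625
G1 X132.07 Y7.79 F1655
M5
G00 X0.00 Y0.00

1 u = 1 mm; y_m = 136.28 − y.

[1] `<path>` quadratic bezier, #008000→score S625 F1655: (89.58,25.74) → (121.05,38.56) → (153.59,52.13) → (187.21,66.45) → (221.91,81.51) → (257.68,97.31)

[2] `<line>` line segment, #008000→score S625 F1655: (301.37,101.81) → (132.07,7.79)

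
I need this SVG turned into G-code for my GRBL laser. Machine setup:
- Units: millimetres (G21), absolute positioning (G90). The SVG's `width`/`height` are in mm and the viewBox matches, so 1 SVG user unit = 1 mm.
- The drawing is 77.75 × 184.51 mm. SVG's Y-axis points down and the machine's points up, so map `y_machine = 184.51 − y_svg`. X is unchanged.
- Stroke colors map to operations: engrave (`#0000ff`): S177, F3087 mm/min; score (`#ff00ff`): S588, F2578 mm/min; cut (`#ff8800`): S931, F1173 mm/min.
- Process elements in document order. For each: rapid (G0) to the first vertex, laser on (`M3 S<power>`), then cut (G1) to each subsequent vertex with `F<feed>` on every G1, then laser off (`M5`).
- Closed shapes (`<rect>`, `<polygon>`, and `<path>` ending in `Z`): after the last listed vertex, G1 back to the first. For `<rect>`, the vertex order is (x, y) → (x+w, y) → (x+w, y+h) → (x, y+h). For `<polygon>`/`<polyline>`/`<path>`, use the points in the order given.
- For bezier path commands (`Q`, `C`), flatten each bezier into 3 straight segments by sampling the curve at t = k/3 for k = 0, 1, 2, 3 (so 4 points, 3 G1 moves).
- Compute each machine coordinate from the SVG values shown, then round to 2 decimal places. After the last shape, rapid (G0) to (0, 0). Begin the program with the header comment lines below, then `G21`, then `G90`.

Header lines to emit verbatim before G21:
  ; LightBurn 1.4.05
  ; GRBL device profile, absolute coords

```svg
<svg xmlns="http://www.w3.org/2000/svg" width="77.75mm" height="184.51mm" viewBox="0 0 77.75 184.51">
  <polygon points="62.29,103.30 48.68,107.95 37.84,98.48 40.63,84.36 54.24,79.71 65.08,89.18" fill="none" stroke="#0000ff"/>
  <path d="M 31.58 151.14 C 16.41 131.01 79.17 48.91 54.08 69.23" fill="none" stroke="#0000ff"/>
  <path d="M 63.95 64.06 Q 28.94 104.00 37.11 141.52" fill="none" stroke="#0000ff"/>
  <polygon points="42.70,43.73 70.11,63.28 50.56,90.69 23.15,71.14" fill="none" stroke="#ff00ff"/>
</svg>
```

; LightBurn 1.4.05
; GRBL device profile, absolute coords
G21
G90
G0 X62.29 Y81.21
M3 S177
G1 X48.68 Y76.56 F3087
G1 X37.84 Y86.03 F3087
G1 X40.63 Y100.15 F3087
G1 X54.24 Y104.80 F3087
G1 X65.08 Y95.33 F3087
G1 X62.29 Y81.21 F3087
M5
G0 X31.58 Y33.37
M3 S177
G1 X36.25 Y68.07 F3087
G1 X56.03 Y107.55 F3087
G1 X54.08 Y115.28 F3087
M5
G0 X63.95 Y120.45
M3 S177
G1 X45.41 Y94.09 F3087
G1 X36.46 Y68.27 F3087
G1 X37.11 Y42.99 F3087
M5
G0 X42.70 Y140.78
M3 S588
G1 X70.11 Y121.23 F2578
G1 X50.56 Y93.82 F2578
G1 X23.15 Y113.37 F2578
G1 X42.70 Y140.78 F2578
M5
G0 X0.00 Y0.00

viewBox `0 0 77.75 184.51` with mm width/height → 1 unit = 1 mm. Flip: y_m = 184.51 − y_svg.

**Shape 1** — `<polygon>` regular polygon, stroke `#0000ff` → engrave (S177, F3087). Machine vertices: (62.29,81.21) → (48.68,76.56) → (37.84,86.03) → (40.63,100.15) → (54.24,104.80) → (65.08,95.33) → (62.29,81.21). Closed: final G1 returns to the first vertex.

**Shape 2** — `<path>` cubic bezier, stroke `#0000ff` → engrave (S177, F3087). Control points (SVG): P0=(31.58,151.14), P1=(16.41,131.01), P2=(79.17,48.91), P3=(54.08,69.23); sampled at t=k/3. Machine vertices: (31.58,33.37) → (36.25,68.07) → (56.03,107.55) → (54.08,115.28). Open path.

**Shape 3** — `<path>` quadratic bezier, stroke `#0000ff` → engrave (S177, F3087). Control points (SVG): P0=(63.95,64.06), P1=(28.94,104.00), P2=(37.11,141.52); sampled at t=k/3. Machine vertices: (63.95,120.45) → (45.41,94.09) → (36.46,68.27) → (37.11,42.99). Open path.

**Shape 4** — `<polygon>` regular polygon, stroke `#ff00ff` → score (S588, F2578). Machine vertices: (42.70,140.78) → (70.11,121.23) → (50.56,93.82) → (23.15,113.37) → (42.70,140.78). Closed: final G1 returns to the first vertex.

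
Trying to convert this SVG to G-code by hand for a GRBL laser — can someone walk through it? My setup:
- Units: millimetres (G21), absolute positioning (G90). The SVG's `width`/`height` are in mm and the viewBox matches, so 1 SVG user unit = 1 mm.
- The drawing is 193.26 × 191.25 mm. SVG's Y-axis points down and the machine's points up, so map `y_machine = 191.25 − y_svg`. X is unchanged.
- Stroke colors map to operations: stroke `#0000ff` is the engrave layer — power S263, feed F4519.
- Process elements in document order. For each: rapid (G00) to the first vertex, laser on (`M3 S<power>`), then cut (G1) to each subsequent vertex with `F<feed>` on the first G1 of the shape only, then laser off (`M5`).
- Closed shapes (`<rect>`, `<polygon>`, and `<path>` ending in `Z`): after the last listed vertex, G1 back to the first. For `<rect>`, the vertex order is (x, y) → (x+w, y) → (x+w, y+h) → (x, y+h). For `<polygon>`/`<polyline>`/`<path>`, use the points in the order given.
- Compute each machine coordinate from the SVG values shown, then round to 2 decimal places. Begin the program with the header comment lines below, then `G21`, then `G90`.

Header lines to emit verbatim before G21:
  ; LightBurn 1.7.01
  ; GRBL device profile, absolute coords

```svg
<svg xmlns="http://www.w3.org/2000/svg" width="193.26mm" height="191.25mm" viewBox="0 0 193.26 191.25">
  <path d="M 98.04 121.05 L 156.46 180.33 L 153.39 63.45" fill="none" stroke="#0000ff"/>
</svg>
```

Since the viewBox matches the mm dimensions, user units are millimetres directly. The only transform is the Y-flip y_m = 191.25 − y_svg.

Shape 1 is a open polyline drawn with `<path>`. Its stroke #0000ff means engrave at S263, F4519. After flipping Y the toolpath is (98.04,70.20) → (156.46,10.92) → (153.39,127.80).

; LightBurn 1.7.01
; GRBL device profile, absolute coords
G21
G90
G00 X98.04 Y70.20
M3 S263
G1 X156.46 Y10.92 F4519
G1 X153.39 Y127.80
M5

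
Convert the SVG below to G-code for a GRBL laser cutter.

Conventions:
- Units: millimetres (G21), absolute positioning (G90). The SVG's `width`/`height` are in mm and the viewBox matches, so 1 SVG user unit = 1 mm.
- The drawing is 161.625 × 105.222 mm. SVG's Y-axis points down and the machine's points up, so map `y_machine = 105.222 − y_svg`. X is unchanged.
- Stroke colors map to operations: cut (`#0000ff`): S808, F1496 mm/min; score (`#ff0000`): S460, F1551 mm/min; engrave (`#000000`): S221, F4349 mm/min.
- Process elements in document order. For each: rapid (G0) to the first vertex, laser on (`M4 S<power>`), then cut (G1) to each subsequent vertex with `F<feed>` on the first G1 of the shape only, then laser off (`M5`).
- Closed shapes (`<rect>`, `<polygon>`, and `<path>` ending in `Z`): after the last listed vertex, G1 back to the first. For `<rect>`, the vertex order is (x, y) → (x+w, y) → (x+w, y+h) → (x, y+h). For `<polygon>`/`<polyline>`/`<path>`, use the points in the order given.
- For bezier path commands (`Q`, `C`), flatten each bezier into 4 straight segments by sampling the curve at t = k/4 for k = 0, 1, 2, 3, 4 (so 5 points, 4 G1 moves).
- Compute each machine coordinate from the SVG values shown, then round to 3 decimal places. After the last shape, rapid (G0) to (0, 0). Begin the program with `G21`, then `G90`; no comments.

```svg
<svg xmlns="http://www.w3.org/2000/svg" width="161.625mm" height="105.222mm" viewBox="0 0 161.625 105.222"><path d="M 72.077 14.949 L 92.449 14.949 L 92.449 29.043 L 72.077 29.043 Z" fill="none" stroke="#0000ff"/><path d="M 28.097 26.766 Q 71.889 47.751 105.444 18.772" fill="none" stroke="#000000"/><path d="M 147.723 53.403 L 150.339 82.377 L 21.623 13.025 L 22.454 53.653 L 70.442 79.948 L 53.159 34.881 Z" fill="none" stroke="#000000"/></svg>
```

G21
G90
G0 X72.077 Y90.273
M4 S808
G1 X92.449 Y90.273 F1496
G1 X92.449 Y76.179
G1 X72.077 Y76.179
G1 X72.077 Y90.273
M5
G0 X28.097 Y78.456
M4 S221
G1 X49.353 Y71.086 F4349
G1 X69.330 Y69.962
G1 X88.027 Y75.083
G1 X105.444 Y86.450
M5
G0 X147.723 Y51.819
M4 S221
G1 X150.339 Y22.845 F4349
G1 X21.623 Y92.197
G1 X22.454 Y51.569
G1 X70.442 Y25.274
G1 X53.159 Y70.341
G1 X147.723 Y51.819
M5
G0 X0.000 Y0.000

viewBox `0 0 161.625 105.222` with mm width/height → 1 unit = 1 mm. Flip: y_m = 105.222 − y_svg.

**Shape 1** — `<path>` rectangle, stroke `#0000ff` → cut (S808, F1496). Machine vertices: (72.077,90.273) → (92.449,90.273) → (92.449,76.179) → (72.077,76.179) → (72.077,90.273). Closed: final G1 returns to the first vertex.

**Shape 2** — `<path>` quadratic bezier, stroke `#000000` → engrave (S221, F4349). Control points (SVG): P0=(28.097,26.766), P1=(71.889,47.751), P2=(105.444,18.772); sampled at t=k/4. Machine vertices: (28.097,78.456) → (49.353,71.086) → (69.330,69.962) → (88.027,75.083) → (105.444,86.450). Open path.

**Shape 3** — `<path>` closed polygon, stroke `#000000` → engrave (S221, F4349). Machine vertices: (147.723,51.819) → (150.339,22.845) → (21.623,92.197) → (22.454,51.569) → (70.442,25.274) → (53.159,70.341) → (147.723,51.819). Closed: final G1 returns to the first vertex.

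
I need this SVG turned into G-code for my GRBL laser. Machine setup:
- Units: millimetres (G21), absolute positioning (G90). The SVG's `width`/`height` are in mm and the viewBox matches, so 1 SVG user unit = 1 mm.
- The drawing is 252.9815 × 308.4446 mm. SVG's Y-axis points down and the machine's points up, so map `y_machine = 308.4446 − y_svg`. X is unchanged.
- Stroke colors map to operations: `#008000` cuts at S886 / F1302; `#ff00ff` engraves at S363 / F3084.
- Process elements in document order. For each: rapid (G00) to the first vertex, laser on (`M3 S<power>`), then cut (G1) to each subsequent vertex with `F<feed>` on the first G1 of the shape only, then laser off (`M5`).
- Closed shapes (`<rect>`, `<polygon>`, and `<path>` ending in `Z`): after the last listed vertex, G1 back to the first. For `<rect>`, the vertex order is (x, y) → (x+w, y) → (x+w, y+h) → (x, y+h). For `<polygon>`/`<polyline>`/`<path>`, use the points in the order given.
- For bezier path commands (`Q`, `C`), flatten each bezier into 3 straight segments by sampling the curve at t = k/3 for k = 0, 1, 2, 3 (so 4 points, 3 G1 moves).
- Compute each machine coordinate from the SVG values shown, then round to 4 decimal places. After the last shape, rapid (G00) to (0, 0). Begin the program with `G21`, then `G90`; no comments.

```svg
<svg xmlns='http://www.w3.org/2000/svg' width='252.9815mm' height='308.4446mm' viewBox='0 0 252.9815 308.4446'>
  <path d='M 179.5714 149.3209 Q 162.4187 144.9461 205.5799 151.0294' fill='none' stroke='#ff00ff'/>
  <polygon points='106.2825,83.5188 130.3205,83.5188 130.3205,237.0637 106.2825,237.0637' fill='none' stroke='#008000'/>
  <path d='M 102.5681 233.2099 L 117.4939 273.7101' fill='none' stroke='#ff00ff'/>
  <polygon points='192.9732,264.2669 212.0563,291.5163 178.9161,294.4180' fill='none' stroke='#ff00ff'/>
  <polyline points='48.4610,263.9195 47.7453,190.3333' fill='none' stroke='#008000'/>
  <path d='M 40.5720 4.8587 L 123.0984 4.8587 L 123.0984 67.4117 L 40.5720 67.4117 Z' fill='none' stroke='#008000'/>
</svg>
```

G21
G90
G00 X179.5714 Y159.1237
M3 S363
G1 X174.8378 Y160.8782 F3084
G1 X183.5073 Y160.3087
G1 X205.5799 Y157.4152
M5
G00 X106.2825 Y224.9258
M3 S886
G1 X130.3205 Y224.9258 F1302
G1 X130.3205 Y71.3809
G1 X106.2825 Y71.3809
G1 X106.2825 Y224.9258
M5
G00 X102.5681 Y75.2347
M3 S363
G1 X117.4939 Y34.7345 F3084
M5
G00 X192.9732 Y44.1777
M3 S363
G1 X212.0563 Y16.9283 F3084
G1 X178.9161 Y14.0266
G1 X192.9732 Y44.1777
M5
G00 X48.4610 Y44.5251
M3 S886
G1 X47.7453 Y118.1113 F1302
M5
G00 X40.5720 Y303.5859
M3 S886
G1 X123.0984 Y303.5859 F1302
G1 X123.0984 Y241.0329
G1 X40.5720 Y241.0329
G1 X40.5720 Y303.5859
M5
G00 X0.0000 Y0.0000

1 u = 1 mm; y_m = 308.4446 − y.

[1] `<path>` quadratic bezier, #ff00ff→engrave S363 F3084: (179.5714,159.1237) → (174.8378,160.8782) → (183.5073,160.3087) → (205.5799,157.4152)

[2] `<polygon>` rectangle, #008000→cut S886 F1302: (106.2825,224.9258) → (130.3205,224.9258) → (130.3205,71.3809) → (106.2825,71.3809) → (106.2825,224.9258) (closed)

[3] `<path>` line segment, #ff00ff→engrave S363 F3084: (102.5681,75.2347) → (117.4939,34.7345)

[4] `<polygon>` regular polygon, #ff00ff→engrave S363 F3084: (192.9732,44.1777) → (212.0563,16.9283) → (178.9161,14.0266) → (192.9732,44.1777) (closed)

[5] `<polyline>` line segment, #008000→cut S886 F1302: (48.4610,44.5251) → (47.7453,118.1113)

[6] `<path>` rectangle, #008000→cut S886 F1302: (40.5720,303.5859) → (123.0984,303.5859) → (123.0984,241.0329) → (40.5720,241.0329) → (40.5720,303.5859) (closed)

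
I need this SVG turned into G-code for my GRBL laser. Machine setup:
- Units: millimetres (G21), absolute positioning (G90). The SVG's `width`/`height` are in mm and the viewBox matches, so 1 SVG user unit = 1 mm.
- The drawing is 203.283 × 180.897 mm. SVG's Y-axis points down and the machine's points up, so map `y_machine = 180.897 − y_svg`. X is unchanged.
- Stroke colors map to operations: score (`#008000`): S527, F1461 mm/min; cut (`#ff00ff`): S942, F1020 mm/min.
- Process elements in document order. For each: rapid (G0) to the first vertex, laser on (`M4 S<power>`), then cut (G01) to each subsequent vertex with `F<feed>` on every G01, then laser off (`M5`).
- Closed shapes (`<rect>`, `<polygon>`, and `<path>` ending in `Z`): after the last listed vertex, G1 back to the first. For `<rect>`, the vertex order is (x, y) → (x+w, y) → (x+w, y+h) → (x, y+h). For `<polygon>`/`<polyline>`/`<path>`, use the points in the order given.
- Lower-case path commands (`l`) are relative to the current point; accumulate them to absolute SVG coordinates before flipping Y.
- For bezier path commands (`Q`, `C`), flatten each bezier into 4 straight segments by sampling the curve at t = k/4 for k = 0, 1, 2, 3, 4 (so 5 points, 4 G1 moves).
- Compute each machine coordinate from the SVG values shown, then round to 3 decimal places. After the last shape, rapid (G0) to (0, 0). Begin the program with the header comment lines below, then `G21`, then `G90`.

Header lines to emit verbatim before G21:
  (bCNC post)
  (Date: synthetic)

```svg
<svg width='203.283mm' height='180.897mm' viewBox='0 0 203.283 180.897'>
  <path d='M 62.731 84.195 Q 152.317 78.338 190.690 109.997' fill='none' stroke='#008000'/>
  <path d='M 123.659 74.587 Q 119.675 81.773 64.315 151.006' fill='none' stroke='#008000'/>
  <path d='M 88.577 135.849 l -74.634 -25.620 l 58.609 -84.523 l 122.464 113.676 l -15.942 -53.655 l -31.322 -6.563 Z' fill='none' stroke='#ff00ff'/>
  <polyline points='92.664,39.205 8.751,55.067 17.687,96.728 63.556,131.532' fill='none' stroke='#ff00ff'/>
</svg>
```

(bCNC post)
(Date: synthetic)
G21
G90
G0 X62.731 Y96.702
M4 S527
G01 X104.323 Y97.286 F1461
G01 X139.514 Y93.180 F1461
G01 X168.303 Y84.385 F1461
G01 X190.690 Y70.900 F1461
M5
G0 X123.659 Y106.310
M4 S527
G01 X118.456 Y98.839 F1461
G01 X106.831 Y83.612 F1461
G01 X88.784 Y60.630 F1461
G01 X64.315 Y29.891 F1461
M5
G0 X88.577 Y45.048
M4 S942
G01 X13.943 Y70.668 F1020
G01 X72.552 Y155.191 F1020
G01 X195.016 Y41.515 F1020
G01 X179.074 Y95.170 F1020
G01 X147.752 Y101.733 F1020
G01 X88.577 Y45.048 F1020
M5
G0 X92.664 Y141.692
M4 S942
G01 X8.751 Y125.830 F1020
G01 X17.687 Y84.169 F1020
G01 X63.556 Y49.365 F1020
M5
G0 X0.000 Y0.000

Since the viewBox matches the mm dimensions, user units are millimetres directly. The only transform is the Y-flip y_m = 180.897 − y_svg.

Shape 1 is a quadratic bezier drawn with `<path>`. Its stroke #008000 means score at S527, F1461. After flipping Y the toolpath is (62.731,96.702) → (104.323,97.286) → (139.514,93.180) → (168.303,84.385) → (190.690,70.900).

Shape 2 is a quadratic bezier drawn with `<path>`. Its stroke #008000 means score at S527, F1461. After flipping Y the toolpath is (123.659,106.310) → (118.456,98.839) → (106.831,83.612) → (88.784,60.630) → (64.315,29.891).

Shape 3 is a closed polygon drawn with `<path>`. Its stroke #ff00ff means cut at S942, F1020. After flipping Y the toolpath is (88.577,45.048) → (13.943,70.668) → (72.552,155.191) → (195.016,41.515) → (179.074,95.170) → (147.752,101.733) → (88.577,45.048), returning to the start.

Shape 4 is a open polyline drawn with `<polyline>`. Its stroke #ff00ff means cut at S942, F1020. After flipping Y the toolpath is (92.664,141.692) → (8.751,125.830) → (17.687,84.169) → (63.556,49.365).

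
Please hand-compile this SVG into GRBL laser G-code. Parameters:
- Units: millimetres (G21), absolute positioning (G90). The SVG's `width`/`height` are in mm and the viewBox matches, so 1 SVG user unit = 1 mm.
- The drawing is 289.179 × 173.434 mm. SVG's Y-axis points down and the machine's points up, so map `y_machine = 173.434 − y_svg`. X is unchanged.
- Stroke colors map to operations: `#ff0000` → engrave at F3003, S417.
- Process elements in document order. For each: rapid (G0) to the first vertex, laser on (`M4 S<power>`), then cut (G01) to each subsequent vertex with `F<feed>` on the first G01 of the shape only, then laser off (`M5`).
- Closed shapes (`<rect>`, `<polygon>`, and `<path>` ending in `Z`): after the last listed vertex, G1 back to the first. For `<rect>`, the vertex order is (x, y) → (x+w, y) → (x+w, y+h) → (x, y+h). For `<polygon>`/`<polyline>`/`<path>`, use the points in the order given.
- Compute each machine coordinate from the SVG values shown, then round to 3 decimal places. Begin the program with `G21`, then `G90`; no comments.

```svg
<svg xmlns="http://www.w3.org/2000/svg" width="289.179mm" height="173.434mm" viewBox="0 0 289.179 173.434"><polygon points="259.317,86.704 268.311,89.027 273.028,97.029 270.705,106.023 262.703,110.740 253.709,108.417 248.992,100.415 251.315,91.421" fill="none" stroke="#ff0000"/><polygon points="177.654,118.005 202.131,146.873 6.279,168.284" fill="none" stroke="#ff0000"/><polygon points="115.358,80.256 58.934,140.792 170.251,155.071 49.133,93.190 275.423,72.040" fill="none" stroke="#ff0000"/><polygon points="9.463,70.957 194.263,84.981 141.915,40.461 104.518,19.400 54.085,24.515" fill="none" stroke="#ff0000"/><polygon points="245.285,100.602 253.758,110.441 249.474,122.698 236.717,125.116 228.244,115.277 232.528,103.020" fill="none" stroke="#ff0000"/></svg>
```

1 u = 1 mm; y_m = 173.434 − y.

[1] `<polygon>` regular polygon, #ff0000→engrave S417 F3003: (259.317,86.730) → (268.311,84.407) → (273.028,76.405) → (270.705,67.411) → (262.703,62.694) → (253.709,65.017) → (248.992,73.019) → (251.315,82.013) → (259.317,86.730) (closed)

[2] `<polygon>` closed polygon, #ff0000→engrave S417 F3003: (177.654,55.429) → (202.131,26.561) → (6.279,5.150) → (177.654,55.429) (closed)

[3] `<polygon>` closed polygon, #ff0000→engrave S417 F3003: (115.358,93.178) → (58.934,32.642) → (170.251,18.363) → (49.133,80.244) → (275.423,101.394) → (115.358,93.178) (closed)

[4] `<polygon>` closed polygon, #ff0000→engrave S417 F3003: (9.463,102.477) → (194.263,88.453) → (141.915,132.973) → (104.518,154.034) → (54.085,148.919) → (9.463,102.477) (closed)

[5] `<polygon>` regular polygon, #ff0000→engrave S417 F3003: (245.285,72.832) → (253.758,62.993) → (249.474,50.736) → (236.717,48.318) → (228.244,58.157) → (232.528,70.414) → (245.285,72.832) (closed)

G21
G90
G0 X259.317 Y86.730
M4 S417
G01 X268.311 Y84.407 F3003
G01 X273.028 Y76.405
G01 X270.705 Y67.411
G01 X262.703 Y62.694
G01 X253.709 Y65.017
G01 X248.992 Y73.019
G01 X251.315 Y82.013
G01 X259.317 Y86.730
M5
G0 X177.654 Y55.429
M4 S417
G01 X202.131 Y26.561 F3003
G01 X6.279 Y5.150
G01 X177.654 Y55.429
M5
G0 X115.358 Y93.178
M4 S417
G01 X58.934 Y32.642 F3003
G01 X170.251 Y18.363
G01 X49.133 Y80.244
G01 X275.423 Y101.394
G01 X115.358 Y93.178
M5
G0 X9.463 Y102.477
M4 S417
G01 X194.263 Y88.453 F3003
G01 X141.915 Y132.973
G01 X104.518 Y154.034
G01 X54.085 Y148.919
G01 X9.463 Y102.477
M5
G0 X245.285 Y72.832
M4 S417
G01 X253.758 Y62.993 F3003
G01 X249.474 Y50.736
G01 X236.717 Y48.318
G01 X228.244 Y58.157
G01 X232.528 Y70.414
G01 X245.285 Y72.832
M5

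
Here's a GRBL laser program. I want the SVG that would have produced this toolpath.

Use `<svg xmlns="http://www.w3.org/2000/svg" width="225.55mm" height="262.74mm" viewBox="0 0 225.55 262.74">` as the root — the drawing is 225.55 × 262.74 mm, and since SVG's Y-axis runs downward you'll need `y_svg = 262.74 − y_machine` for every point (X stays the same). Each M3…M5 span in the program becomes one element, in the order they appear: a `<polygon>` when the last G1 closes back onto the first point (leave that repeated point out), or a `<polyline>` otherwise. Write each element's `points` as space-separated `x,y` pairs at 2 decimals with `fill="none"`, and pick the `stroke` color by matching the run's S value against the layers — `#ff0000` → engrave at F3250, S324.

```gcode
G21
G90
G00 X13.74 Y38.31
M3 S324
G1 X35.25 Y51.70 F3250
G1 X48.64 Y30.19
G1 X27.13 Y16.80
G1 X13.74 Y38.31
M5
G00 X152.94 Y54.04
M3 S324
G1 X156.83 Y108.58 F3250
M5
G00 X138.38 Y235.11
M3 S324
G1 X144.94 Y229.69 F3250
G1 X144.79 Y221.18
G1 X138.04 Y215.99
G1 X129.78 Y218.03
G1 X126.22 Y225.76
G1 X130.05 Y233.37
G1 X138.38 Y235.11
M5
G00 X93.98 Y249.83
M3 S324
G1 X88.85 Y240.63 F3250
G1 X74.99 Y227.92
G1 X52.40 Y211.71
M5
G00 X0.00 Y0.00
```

<svg xmlns="http://www.w3.org/2000/svg" width="225.55mm" height="262.74mm" viewBox="0 0 225.55 262.74">
  <polygon points="13.74,224.43 35.25,211.04 48.64,232.55 27.13,245.94" fill="none" stroke="#ff0000"/>
  <polyline points="152.94,208.70 156.83,154.16" fill="none" stroke="#ff0000"/>
  <polygon points="138.38,27.63 144.94,33.05 144.79,41.56 138.04,46.75 129.78,44.71 126.22,36.98 130.05,29.37" fill="none" stroke="#ff0000"/>
  <polyline points="93.98,12.91 88.85,22.11 74.99,34.82 52.40,51.03" fill="none" stroke="#ff0000"/>
</svg>

y_svg = 262.74 − y_m. Every run uses S324, so all elements get stroke `#ff0000` (engrave).

[1] closed run; points: 13.74,224.43 35.25,211.04 48.64,232.55 27.13,245.94

[2] open run; points: 152.94,208.70 156.83,154.16

[3] closed run; points: 138.38,27.63 144.94,33.05 144.79,41.56 138.04,46.75 129.78,44.71 126.22,36.98 130.05,29.37

[4] open run; points: 93.98,12.91 88.85,22.11 74.99,34.82 52.40,51.03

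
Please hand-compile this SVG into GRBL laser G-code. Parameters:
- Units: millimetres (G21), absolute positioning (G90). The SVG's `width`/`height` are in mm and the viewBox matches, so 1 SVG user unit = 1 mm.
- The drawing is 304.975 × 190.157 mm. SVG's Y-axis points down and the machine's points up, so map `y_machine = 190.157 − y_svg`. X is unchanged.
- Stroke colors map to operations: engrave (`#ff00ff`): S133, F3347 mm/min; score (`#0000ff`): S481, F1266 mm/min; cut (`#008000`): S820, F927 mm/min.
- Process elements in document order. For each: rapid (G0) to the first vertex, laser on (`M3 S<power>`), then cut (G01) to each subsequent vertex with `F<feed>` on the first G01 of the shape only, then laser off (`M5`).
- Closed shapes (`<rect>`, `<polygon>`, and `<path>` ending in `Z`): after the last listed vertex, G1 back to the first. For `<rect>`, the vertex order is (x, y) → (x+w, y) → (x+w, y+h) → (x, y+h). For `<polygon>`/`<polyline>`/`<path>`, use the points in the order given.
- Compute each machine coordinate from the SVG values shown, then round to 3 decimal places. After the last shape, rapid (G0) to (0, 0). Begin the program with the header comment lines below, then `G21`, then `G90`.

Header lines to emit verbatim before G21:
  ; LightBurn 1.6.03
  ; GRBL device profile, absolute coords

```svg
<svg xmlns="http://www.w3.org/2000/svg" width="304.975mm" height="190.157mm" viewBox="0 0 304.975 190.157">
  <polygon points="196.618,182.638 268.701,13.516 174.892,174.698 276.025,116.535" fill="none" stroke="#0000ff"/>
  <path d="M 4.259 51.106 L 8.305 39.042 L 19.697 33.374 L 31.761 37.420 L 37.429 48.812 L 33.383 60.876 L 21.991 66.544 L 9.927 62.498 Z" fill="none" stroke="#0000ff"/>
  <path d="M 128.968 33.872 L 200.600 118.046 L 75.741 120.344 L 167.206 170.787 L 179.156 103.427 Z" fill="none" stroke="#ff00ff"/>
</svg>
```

; LightBurn 1.6.03
; GRBL device profile, absolute coords
G21
G90
G0 X196.618 Y7.519
M3 S481
G01 X268.701 Y176.641 F1266
G01 X174.892 Y15.459
G01 X276.025 Y73.622
G01 X196.618 Y7.519
M5
G0 X4.259 Y139.051
M3 S481
G01 X8.305 Y151.115 F1266
G01 X19.697 Y156.783
G01 X31.761 Y152.737
G01 X37.429 Y141.345
G01 X33.383 Y129.281
G01 X21.991 Y123.613
G01 X9.927 Y127.659
G01 X4.259 Y139.051
M5
G0 X128.968 Y156.285
M3 S133
G01 X200.600 Y72.111 F3347
G01 X75.741 Y69.813
G01 X167.206 Y19.370
G01 X179.156 Y86.730
G01 X128.968 Y156.285
M5
G0 X0.000 Y0.000

1 u = 1 mm; y_m = 190.157 − y.

[1] `<polygon>` closed polygon, #0000ff→score S481 F1266: (196.618,7.519) → (268.701,176.641) → (174.892,15.459) → (276.025,73.622) → (196.618,7.519) (closed)

[2] `<path>` regular polygon, #0000ff→score S481 F1266: (4.259,139.051) → (8.305,151.115) → (19.697,156.783) → (31.761,152.737) → (37.429,141.345) → (33.383,129.281) → (21.991,123.613) → (9.927,127.659) → (4.259,139.051) (closed)

[3] `<path>` closed polygon, #ff00ff→engrave S133 F3347: (128.968,156.285) → (200.600,72.111) → (75.741,69.813) → (167.206,19.370) → (179.156,86.730) → (128.968,156.285) (closed)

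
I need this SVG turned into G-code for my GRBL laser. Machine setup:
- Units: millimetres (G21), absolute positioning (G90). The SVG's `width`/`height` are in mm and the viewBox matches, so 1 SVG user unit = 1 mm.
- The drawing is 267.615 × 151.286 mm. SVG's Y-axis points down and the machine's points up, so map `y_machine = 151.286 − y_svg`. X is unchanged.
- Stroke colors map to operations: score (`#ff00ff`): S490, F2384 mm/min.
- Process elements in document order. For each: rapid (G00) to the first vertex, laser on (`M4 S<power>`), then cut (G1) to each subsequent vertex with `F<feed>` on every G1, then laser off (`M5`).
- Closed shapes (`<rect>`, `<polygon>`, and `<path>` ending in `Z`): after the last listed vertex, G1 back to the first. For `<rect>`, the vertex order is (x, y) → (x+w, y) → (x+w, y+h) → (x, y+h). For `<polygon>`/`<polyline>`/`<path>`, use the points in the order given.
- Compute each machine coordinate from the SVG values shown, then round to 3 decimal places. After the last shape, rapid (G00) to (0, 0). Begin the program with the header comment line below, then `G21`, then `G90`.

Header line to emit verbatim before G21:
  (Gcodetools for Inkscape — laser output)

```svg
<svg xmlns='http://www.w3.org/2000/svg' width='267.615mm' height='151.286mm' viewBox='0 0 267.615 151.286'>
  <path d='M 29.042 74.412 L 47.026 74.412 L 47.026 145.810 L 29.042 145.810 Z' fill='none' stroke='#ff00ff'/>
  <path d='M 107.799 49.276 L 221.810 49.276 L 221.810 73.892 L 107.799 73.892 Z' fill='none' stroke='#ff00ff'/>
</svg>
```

viewBox `0 0 267.615 151.286` with mm width/height → 1 unit = 1 mm. Flip: y_m = 151.286 − y_svg.

**Shape 1** — `<path>` rectangle, stroke `#ff00ff` → score (S490, F2384). Machine vertices: (29.042,76.874) → (47.026,76.874) → (47.026,5.476) → (29.042,5.476) → (29.042,76.874). Closed: final G1 returns to the first vertex.

**Shape 2** — `<path>` rectangle, stroke `#ff00ff` → score (S490, F2384). Machine vertices: (107.799,102.010) → (221.810,102.010) → (221.810,77.394) → (107.799,77.394) → (107.799,102.010). Closed: final G1 returns to the first vertex.

(Gcodetools for Inkscape — laser output)
G21
G90
G00 X29.042 Y76.874
M4 S490
G1 X47.026 Y76.874 F2384
G1 X47.026 Y5.476 F2384
G1 X29.042 Y5.476 F2384
G1 X29.042 Y76.874 F2384
M5
G00 X107.799 Y102.010
M4 S490
G1 X221.810 Y102.010 F2384
G1 X221.810 Y77.394 F2384
G1 X107.799 Y77.394 F2384
G1 X107.799 Y102.010 F2384
M5
G00 X0.000 Y0.000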